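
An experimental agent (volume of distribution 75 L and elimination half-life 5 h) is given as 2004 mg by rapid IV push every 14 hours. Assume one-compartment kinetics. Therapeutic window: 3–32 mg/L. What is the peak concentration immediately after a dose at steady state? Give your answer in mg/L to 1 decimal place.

k = ln2/t½ = ln2/5 ≈ 0.138629 h⁻¹; fraction remaining f = e^(−kτ) = e^(−0.138629×14) ≈ 0.1436.
Accumulation ratio R = 1/(1 − f) ≈ 1/0.8564 ≈ 1.1677.
Single-dose peak C₀ = D/Vd = 2004/75 ≈ 26.720 mg/L.
Cmax,ss = C₀/(1 − f) ≈ 26.720/0.8564 ≈ 31.200 mg/L.
Peak 31.2 mg/L vs MTC 32 mg/L: below toxic threshold.

31.2 mg/L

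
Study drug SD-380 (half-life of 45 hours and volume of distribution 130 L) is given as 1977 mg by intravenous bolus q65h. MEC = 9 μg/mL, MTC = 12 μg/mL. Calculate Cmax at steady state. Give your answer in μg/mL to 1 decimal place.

24.0 μg/mL

τ/t½ = 65/45 ≈ 1.4444, so fraction remaining f = (1/2)^(65/45) ≈ 0.3674.
Accumulation ratio R = 1/(1 − f) ≈ 1/0.6326 ≈ 1.5808.
Each bolus raises the concentration by D/Vd = 1977/130 ≈ 15.208 μg/mL.
Steady-state peak Cmax,ss = C₀·R ≈ 15.208 × 1.5808 ≈ 24.041 μg/mL.
Peak 24.0 μg/mL vs MTC 12 μg/mL: exceeds toxic threshold.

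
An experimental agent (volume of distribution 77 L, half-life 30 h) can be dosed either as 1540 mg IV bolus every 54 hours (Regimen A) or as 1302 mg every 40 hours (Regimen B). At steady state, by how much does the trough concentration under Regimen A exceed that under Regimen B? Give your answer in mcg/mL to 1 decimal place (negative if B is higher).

-3.1 mcg/mL

Regimen A: f = (1/2)^(54/30) ≈ 0.2872; Cmin,ss = (1540/77)·f/(1−f) ≈ 8.058 mcg/mL.
Regimen B: f = (1/2)^(40/30) ≈ 0.3969; Cmin,ss = (1302/77)·f/(1−f) ≈ 11.128 mcg/mL.
Difference ≈ 8.058 − 11.128 ≈ -3.070 mcg/mL.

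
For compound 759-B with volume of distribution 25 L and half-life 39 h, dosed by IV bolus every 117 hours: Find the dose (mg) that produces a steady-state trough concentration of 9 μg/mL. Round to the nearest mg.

1575 mg

τ/t½ = 117/39 ≈ 3, so f = (1/2)^(117/39) ≈ 0.125000.
Cmin,ss = (D/Vd)·f/(1−f), so D = Cmin,ss·Vd·(1−f)/f.
D = 9 × 25 × (1−f)/f ≈ 9 × 25 × 7.00000 ≈ 1575.00 mg.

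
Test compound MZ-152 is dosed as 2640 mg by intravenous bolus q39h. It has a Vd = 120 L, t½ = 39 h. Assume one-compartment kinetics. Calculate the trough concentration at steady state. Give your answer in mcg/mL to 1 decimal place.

The dosing interval is 1 half-life, so f = 2^(−1) = 0.5.
At steady state, R = 1/(1 − 0.5) = 2/1.
Single-dose peak C₀ = D/Vd = 2640/120 = 22 mcg/mL.
Steady-state peak Cmax,ss = C₀·R = 22 × 2/1 ≈ 44.000 mcg/mL.
Steady-state trough Cmin,ss = Cmax,ss·f ≈ 44.000 × 0.5 ≈ 22.000 mcg/mL.

22.0 mcg/mL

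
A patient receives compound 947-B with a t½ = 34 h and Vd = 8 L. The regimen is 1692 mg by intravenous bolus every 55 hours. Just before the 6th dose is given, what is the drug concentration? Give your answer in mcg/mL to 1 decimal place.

101.9 mcg/mL

f = (1/2)^(τ/t½) = (1/2)^(55/34) ≈ 0.3259.
C₀ = D/Vd = 1692/8 ≈ 211.500 mcg/mL.
Before the 6th dose, 5 doses have been given. Superposition: Cmin = C₀·(f + f² + … + f^5).
≈ 211.500 × (0.3259 + 0.1062 + 0.0346 + 0.0113 + 0.0037) ≈ 211.500 × 0.4817 ≈ 101.880 mcg/mL.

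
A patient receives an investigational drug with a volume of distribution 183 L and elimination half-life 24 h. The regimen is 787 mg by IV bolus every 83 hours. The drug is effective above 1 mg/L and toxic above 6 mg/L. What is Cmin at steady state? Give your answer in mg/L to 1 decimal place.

Over one 83-h interval, 83/24 ≈ 3.4583 half-lives elapse, leaving f ≈ 0.0910 of each dose.
At steady state, accumulation factor R = 1/(1 − e^(−kτ)) ≈ 1.1001.
Each bolus raises the concentration by D/Vd = 787/183 ≈ 4.301 mg/L.
Cmax,ss = C₀/(1 − f) ≈ 4.301/0.9090 ≈ 4.732 mg/L.
Steady-state trough Cmin,ss = Cmax,ss·f ≈ 4.732 × 0.0910 ≈ 0.431 mg/L.
Trough 0.4 mg/L vs MEC 1 mg/L: subtherapeutic.

0.4 mg/L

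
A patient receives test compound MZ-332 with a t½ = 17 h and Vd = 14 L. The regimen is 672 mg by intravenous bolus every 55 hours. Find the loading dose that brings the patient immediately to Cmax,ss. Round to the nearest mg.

f = (1/2)^(55/17) ≈ 0.106189; accumulation ratio R = 1/(1−f) ≈ 1.11880.
Loading dose to hit Cmax,ss on first dose: D_load = D_maint·R ≈ 672 × 1.11880 ≈ 751.83 mg.

752 mg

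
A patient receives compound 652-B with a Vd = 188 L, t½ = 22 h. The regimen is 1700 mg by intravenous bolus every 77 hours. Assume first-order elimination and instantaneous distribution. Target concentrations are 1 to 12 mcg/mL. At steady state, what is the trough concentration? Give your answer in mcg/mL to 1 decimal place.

τ/t½ = 77/22 ≈ 3.5, so fraction remaining f = (1/2)^(77/22) ≈ 0.0884.
Accumulation ratio R = 1/(1 − f) ≈ 1/0.9116 ≈ 1.0970.
Each bolus raises the concentration by D/Vd = 1700/188 ≈ 9.043 mcg/mL.
Steady-state peak Cmax,ss = C₀·R ≈ 9.043 × 1.0970 ≈ 9.920 mcg/mL.
Steady-state trough Cmin,ss = Cmax,ss·f ≈ 9.920 × 0.0884 ≈ 0.877 mcg/mL.
Trough 0.9 mcg/mL vs MEC 1 mcg/mL: subtherapeutic.

0.9 mcg/mL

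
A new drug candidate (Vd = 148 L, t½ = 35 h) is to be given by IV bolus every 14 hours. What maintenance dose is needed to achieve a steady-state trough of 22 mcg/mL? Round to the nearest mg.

τ/t½ = 14/35 ≈ 0.4, so f = (1/2)^(14/35) ≈ 0.757858.
Cmin,ss = (D/Vd)·f/(1−f), so D = Cmin,ss·Vd·(1−f)/f.
D = 22 × 148 × (1−f)/f ≈ 22 × 148 × 0.31951 ≈ 1040.32 mg.

1040 mg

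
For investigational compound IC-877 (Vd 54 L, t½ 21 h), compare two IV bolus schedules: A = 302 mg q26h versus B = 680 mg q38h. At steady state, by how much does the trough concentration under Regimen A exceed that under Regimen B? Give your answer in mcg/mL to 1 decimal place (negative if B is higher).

Regimen A: f = (1/2)^(26/21) ≈ 0.4239; Cmin,ss = (302/54)·f/(1−f) ≈ 4.115 mcg/mL.
Regimen B: f = (1/2)^(38/21) ≈ 0.2853; Cmin,ss = (680/54)·f/(1−f) ≈ 5.027 mcg/mL.
Difference ≈ 4.115 − 5.027 ≈ -0.912 mcg/mL.

-0.9 mcg/mL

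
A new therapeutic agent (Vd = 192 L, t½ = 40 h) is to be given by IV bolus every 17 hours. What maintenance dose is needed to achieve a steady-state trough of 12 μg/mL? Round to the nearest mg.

τ/t½ = 17/40 ≈ 0.425, so f = (1/2)^(17/40) ≈ 0.744839.
Cmin,ss = (D/Vd)·f/(1−f), so D = Cmin,ss·Vd·(1−f)/f.
D = 12 × 192 × (1−f)/f ≈ 12 × 192 × 0.34257 ≈ 789.28 mg.

789 mg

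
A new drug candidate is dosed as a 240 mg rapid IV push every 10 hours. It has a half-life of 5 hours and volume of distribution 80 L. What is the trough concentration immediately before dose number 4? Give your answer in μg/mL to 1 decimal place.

1.0 μg/mL

f = (1/2)^(τ/t½) = (1/2)^(10/5) ≈ 0.2500.
C₀ = D/Vd = 240/80 ≈ 3.000 μg/mL.
Before the 4th dose, 3 doses have been given. Superposition: Cmin = C₀·(f + f² + … + f^3).
≈ 3.000 × (0.2500 + 0.0625 + 0.0156) ≈ 3.000 × 0.3281 ≈ 0.984 μg/mL.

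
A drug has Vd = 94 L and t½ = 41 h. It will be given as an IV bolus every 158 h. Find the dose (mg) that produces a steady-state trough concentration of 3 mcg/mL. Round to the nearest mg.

τ/t½ = 158/41 ≈ 3.8537, so f = (1/2)^(158/41) ≈ 0.069172.
Cmin,ss = (D/Vd)·f/(1−f), so D = Cmin,ss·Vd·(1−f)/f.
D = 3 × 94 × (1−f)/f ≈ 3 × 94 × 13.45672 ≈ 3794.80 mg.

3795 mg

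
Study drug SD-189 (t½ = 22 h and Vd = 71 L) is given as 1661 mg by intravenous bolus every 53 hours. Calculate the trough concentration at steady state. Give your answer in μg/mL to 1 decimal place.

τ/t½ = 53/22 ≈ 2.4091, so fraction remaining f = (1/2)^(53/22) ≈ 0.1883.
Accumulation ratio R = 1/(1 − f) ≈ 1/0.8117 ≈ 1.2320.
Single-dose peak C₀ = D/Vd = 1661/71 ≈ 23.394 μg/mL.
Cmax,ss = C₀/(1 − f) ≈ 23.394/0.8117 ≈ 28.821 μg/mL.
Steady-state trough Cmin,ss = Cmax,ss·f ≈ 28.821 × 0.1883 ≈ 5.427 μg/mL.

5.4 μg/mL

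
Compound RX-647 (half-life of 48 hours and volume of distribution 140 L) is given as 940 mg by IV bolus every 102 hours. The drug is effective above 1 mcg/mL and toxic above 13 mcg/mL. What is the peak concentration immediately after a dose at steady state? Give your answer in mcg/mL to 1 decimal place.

8.7 mcg/mL

Over one 102-h interval, 102/48 ≈ 2.125 half-lives elapse, leaving f ≈ 0.2293 of each dose.
At steady state, accumulation factor R = 1/(1 − e^(−kτ)) ≈ 1.2975.
Single-dose peak C₀ = D/Vd = 940/140 ≈ 6.714 mcg/mL.
Steady-state peak Cmax,ss = C₀·R ≈ 6.714 × 1.2975 ≈ 8.711 mcg/mL.
Peak 8.7 mcg/mL vs MTC 13 mcg/mL: below toxic threshold.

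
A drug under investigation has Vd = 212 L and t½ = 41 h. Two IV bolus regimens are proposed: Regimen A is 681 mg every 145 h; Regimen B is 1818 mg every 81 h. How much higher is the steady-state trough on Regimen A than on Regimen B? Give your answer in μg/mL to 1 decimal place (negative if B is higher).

Regimen A: f = (1/2)^(145/41) ≈ 0.0862; Cmin,ss = (681/212)·f/(1−f) ≈ 0.303 μg/mL.
Regimen B: f = (1/2)^(81/41) ≈ 0.2543; Cmin,ss = (1818/212)·f/(1−f) ≈ 2.924 μg/mL.
Difference ≈ 0.303 − 2.924 ≈ -2.621 μg/mL.

-2.6 μg/mL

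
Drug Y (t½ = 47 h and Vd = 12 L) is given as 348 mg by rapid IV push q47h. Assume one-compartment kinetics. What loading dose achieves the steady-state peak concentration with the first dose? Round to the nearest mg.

f = (1/2)^(47/47) ≈ 0.500000; accumulation ratio R = 1/(1−f) ≈ 2.00000.
Loading dose to hit Cmax,ss on first dose: D_load = D_maint·R ≈ 348 × 2.00000 ≈ 696.00 mg.

696 mg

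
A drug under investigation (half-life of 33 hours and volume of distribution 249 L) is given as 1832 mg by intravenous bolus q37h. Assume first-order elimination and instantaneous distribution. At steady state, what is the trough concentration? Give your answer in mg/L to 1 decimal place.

6.3 mg/L

k = ln2/t½ = ln2/33 ≈ 0.021004 h⁻¹; fraction remaining f = e^(−kτ) = e^(−0.021004×37) ≈ 0.4597.
At steady state, accumulation factor R = 1/(1 − e^(−kτ)) ≈ 1.8508.
Single-dose peak C₀ = D/Vd = 1832/249 ≈ 7.357 mg/L.
Steady-state peak Cmax,ss = C₀·R ≈ 7.357 × 1.8508 ≈ 13.616 mg/L.
One interval later, Cmin,ss = Cmax,ss·e^(−kτ) ≈ 13.616 × 0.4597 ≈ 6.259 mg/L.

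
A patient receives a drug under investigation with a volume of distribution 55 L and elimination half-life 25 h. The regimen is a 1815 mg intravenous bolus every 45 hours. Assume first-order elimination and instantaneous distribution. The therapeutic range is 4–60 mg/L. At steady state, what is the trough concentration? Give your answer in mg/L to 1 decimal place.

τ/t½ = 45/25 ≈ 1.8, so fraction remaining f = (1/2)^(45/25) ≈ 0.2872.
At steady state, accumulation factor R = 1/(1 − e^(−kτ)) ≈ 1.4029.
Each bolus raises the concentration by D/Vd = 1815/55 ≈ 33.000 mg/L.
Cmax,ss = C₀/(1 − f) ≈ 33.000/0.7128 ≈ 46.296 mg/L.
Steady-state trough Cmin,ss = Cmax,ss·f ≈ 46.296 × 0.2872 ≈ 13.296 mg/L.
Trough 13.3 mg/L vs MEC 4 mg/L: adequate.

13.3 mg/L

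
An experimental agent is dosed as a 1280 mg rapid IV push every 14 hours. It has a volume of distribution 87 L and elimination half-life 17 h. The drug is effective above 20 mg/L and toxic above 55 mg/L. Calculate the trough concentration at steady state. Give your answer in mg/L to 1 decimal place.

19.1 mg/L

Over one 14-h interval, 14/17 ≈ 0.82353 half-lives elapse, leaving f ≈ 0.5651 of each dose.
At steady state, accumulation factor R = 1/(1 − e^(−kτ)) ≈ 2.2994.
Each bolus raises the concentration by D/Vd = 1280/87 ≈ 14.713 mg/L.
Steady-state peak Cmax,ss = C₀·R ≈ 14.713 × 2.2994 ≈ 33.831 mg/L.
One interval later, Cmin,ss = Cmax,ss·e^(−kτ) ≈ 33.831 × 0.5651 ≈ 19.118 mg/L.
Trough 19.1 mg/L vs MEC 20 mg/L: subtherapeutic.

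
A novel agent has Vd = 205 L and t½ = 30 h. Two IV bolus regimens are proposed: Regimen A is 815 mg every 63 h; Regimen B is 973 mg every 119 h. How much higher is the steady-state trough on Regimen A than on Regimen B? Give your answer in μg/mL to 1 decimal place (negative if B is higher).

Regimen A: f = (1/2)^(63/30) ≈ 0.2333; Cmin,ss = (815/205)·f/(1−f) ≈ 1.210 μg/mL.
Regimen B: f = (1/2)^(119/30) ≈ 0.0640; Cmin,ss = (973/205)·f/(1−f) ≈ 0.325 μg/mL.
Difference ≈ 1.210 − 0.325 ≈ 0.885 μg/mL.

0.9 μg/mL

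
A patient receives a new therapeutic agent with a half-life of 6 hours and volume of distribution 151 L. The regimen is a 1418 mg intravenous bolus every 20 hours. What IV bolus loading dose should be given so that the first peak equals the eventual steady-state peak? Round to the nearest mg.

1574 mg

f = (1/2)^(20/6) ≈ 0.099213; accumulation ratio R = 1/(1−f) ≈ 1.11014.
Loading dose to hit Cmax,ss on first dose: D_load = D_maint·R ≈ 1418 × 1.11014 ≈ 1574.18 mg.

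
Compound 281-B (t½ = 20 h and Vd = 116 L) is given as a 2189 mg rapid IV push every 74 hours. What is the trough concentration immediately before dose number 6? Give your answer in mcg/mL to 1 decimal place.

1.6 mcg/mL

f = (1/2)^(τ/t½) = (1/2)^(74/20) ≈ 0.0769.
C₀ = D/Vd = 2189/116 ≈ 18.871 mcg/mL.
Before the 6th dose, 5 doses have been given. Superposition: Cmin = C₀·(f + f² + … + f^5).
≈ 18.871 × (0.0769 + 0.0059 + 0.0005 + 0.0000 + 0.0000) ≈ 18.871 × 0.0833 ≈ 1.572 mcg/mL.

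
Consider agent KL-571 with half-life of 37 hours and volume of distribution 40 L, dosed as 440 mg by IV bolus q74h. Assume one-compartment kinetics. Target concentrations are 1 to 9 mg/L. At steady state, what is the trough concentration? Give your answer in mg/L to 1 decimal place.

The dosing interval is 2 half-lives, so f = 2^(−2) = 0.25.
Accumulation ratio R = 1/(1 − f) = 1/0.75 = 4/3.
Single-dose peak C₀ = D/Vd = 440/40 = 11 mg/L.
Steady-state peak Cmax,ss = C₀·R = 11 × 4/3 ≈ 14.667 mg/L.
Steady-state trough Cmin,ss = Cmax,ss·f ≈ 14.667 × 0.25 ≈ 3.667 mg/L.
Trough 3.7 mg/L vs MEC 1 mg/L: adequate.

3.7 mg/L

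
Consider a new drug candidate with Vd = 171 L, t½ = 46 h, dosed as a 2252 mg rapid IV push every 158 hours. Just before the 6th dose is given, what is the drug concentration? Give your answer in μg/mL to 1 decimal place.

f = (1/2)^(τ/t½) = (1/2)^(158/46) ≈ 0.0925.
C₀ = D/Vd = 2252/171 ≈ 13.170 μg/mL.
Before the 6th dose, 5 doses have been given. Superposition: Cmin = C₀·(f + f² + … + f^5).
≈ 13.170 × (0.0925 + 0.0086 + 0.0008 + 0.0001 + 0.0000) ≈ 13.170 × 0.1020 ≈ 1.343 μg/mL.

1.3 μg/mL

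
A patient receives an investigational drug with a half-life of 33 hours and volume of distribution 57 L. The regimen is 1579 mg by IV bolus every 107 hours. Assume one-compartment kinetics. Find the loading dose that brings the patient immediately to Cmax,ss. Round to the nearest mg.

1766 mg

f = (1/2)^(107/33) ≈ 0.105665; accumulation ratio R = 1/(1−f) ≈ 1.11815.
Loading dose to hit Cmax,ss on first dose: D_load = D_maint·R ≈ 1579 × 1.11815 ≈ 1765.56 mg.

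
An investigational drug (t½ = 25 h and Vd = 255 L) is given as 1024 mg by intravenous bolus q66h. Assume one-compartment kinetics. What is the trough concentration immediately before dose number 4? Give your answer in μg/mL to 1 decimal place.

f = (1/2)^(τ/t½) = (1/2)^(66/25) ≈ 0.1604.
C₀ = D/Vd = 1024/255 ≈ 4.016 μg/mL.
Before the 4th dose, 3 doses have been given. Superposition: Cmin = C₀·(f + f² + … + f^3).
≈ 4.016 × (0.1604 + 0.0257 + 0.0041) ≈ 4.016 × 0.1902 ≈ 0.764 μg/mL.

0.8 μg/mL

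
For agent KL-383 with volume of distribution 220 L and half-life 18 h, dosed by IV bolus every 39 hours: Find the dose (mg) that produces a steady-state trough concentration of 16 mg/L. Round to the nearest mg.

τ/t½ = 39/18 ≈ 2.1667, so f = (1/2)^(39/18) ≈ 0.222725.
Cmin,ss = (D/Vd)·f/(1−f), so D = Cmin,ss·Vd·(1−f)/f.
D = 16 × 220 × (1−f)/f ≈ 16 × 220 × 3.48984 ≈ 12284.24 mg.

12284 mg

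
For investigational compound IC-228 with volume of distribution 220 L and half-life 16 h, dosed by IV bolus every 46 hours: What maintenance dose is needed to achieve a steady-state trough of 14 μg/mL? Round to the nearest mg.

19515 mg

τ/t½ = 46/16 ≈ 2.875, so f = (1/2)^(46/16) ≈ 0.136313.
Cmin,ss = (D/Vd)·f/(1−f), so D = Cmin,ss·Vd·(1−f)/f.
D = 14 × 220 × (1−f)/f ≈ 14 × 220 × 6.33606 ≈ 19515.06 mg.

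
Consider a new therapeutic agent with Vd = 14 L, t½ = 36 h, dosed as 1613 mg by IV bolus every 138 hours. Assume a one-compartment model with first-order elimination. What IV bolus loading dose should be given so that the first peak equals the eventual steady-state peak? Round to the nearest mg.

1735 mg

f = (1/2)^(138/36) ≈ 0.070154; accumulation ratio R = 1/(1−f) ≈ 1.07545.
Loading dose to hit Cmax,ss on first dose: D_load = D_maint·R ≈ 1613 × 1.07545 ≈ 1734.70 mg.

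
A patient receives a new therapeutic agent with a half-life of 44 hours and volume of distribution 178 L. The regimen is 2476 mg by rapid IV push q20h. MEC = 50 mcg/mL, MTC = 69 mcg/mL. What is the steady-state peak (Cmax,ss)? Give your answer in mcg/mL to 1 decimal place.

k = ln2/t½ = ln2/44 ≈ 0.015753 h⁻¹; fraction remaining f = e^(−kτ) = e^(−0.015753×20) ≈ 0.7297.
At steady state, accumulation factor R = 1/(1 − e^(−kτ)) ≈ 3.6996.
Each bolus raises the concentration by D/Vd = 2476/178 ≈ 13.910 mcg/mL.
Steady-state peak Cmax,ss = C₀·R ≈ 13.910 × 3.6996 ≈ 51.461 mcg/mL.
Peak 51.5 mcg/mL vs MTC 69 mcg/mL: below toxic threshold.

51.5 mcg/mL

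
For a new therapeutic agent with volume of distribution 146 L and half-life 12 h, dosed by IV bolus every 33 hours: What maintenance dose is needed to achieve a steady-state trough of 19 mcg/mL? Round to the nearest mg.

15887 mg

τ/t½ = 33/12 ≈ 2.75, so f = (1/2)^(33/12) ≈ 0.148651.
Cmin,ss = (D/Vd)·f/(1−f), so D = Cmin,ss·Vd·(1−f)/f.
D = 19 × 146 × (1−f)/f ≈ 19 × 146 × 5.72717 ≈ 15887.17 mg.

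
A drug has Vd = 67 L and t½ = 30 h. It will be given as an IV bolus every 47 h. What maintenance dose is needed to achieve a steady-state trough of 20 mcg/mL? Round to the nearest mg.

2629 mg

τ/t½ = 47/30 ≈ 1.5667, so f = (1/2)^(47/30) ≈ 0.337587.
Cmin,ss = (D/Vd)·f/(1−f), so D = Cmin,ss·Vd·(1−f)/f.
D = 20 × 67 × (1−f)/f ≈ 20 × 67 × 1.96220 ≈ 2629.35 mg.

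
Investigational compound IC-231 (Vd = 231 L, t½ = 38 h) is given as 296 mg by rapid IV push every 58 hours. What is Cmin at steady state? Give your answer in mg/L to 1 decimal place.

k = ln2/t½ = ln2/38 ≈ 0.018241 h⁻¹; fraction remaining f = e^(−kτ) = e^(−0.018241×58) ≈ 0.3472.
At steady state, accumulation factor R = 1/(1 − e^(−kτ)) ≈ 1.5319.
Single-dose peak C₀ = D/Vd = 296/231 ≈ 1.281 mg/L.
Steady-state peak Cmax,ss = C₀·R ≈ 1.281 × 1.5319 ≈ 1.962 mg/L.
Steady-state trough Cmin,ss = Cmax,ss·f ≈ 1.962 × 0.3472 ≈ 0.681 mg/L.

0.7 mg/L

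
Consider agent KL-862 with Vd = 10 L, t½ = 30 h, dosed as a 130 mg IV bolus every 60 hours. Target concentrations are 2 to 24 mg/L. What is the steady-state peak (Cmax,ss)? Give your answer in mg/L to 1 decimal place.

17.3 mg/L

τ = 60 h = 2 half-lives, so f = (1/2)^2 = 0.25.
At steady state, R = 1/(1 − 0.25) = 4/3.
Single-dose peak C₀ = D/Vd = 130/10 = 13 mg/L.
Steady-state peak Cmax,ss = C₀·R = 13 × 4/3 ≈ 17.333 mg/L.
Peak 17.3 mg/L vs MTC 24 mg/L: below toxic threshold.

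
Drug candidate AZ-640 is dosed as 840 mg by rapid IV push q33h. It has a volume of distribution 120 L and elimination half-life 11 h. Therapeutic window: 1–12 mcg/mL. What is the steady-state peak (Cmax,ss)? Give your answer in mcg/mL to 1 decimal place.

τ = 33 h = 3 half-lives, so f = (1/2)^3 = 0.125.
At steady state, R = 1/(1 − 0.125) = 8/7.
Single-dose peak C₀ = D/Vd = 840/120 = 7 mcg/mL.
Steady-state peak Cmax,ss = C₀·R = 7 × 8/7 ≈ 8.000 mcg/mL.
Peak 8.0 mcg/mL vs MTC 12 mcg/mL: below toxic threshold.

8.0 mcg/mL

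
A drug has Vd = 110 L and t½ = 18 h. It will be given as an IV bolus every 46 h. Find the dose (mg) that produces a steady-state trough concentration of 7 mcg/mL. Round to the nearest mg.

τ/t½ = 46/18 ≈ 2.5556, so f = (1/2)^(46/18) ≈ 0.170099.
Cmin,ss = (D/Vd)·f/(1−f), so D = Cmin,ss·Vd·(1−f)/f.
D = 7 × 110 × (1−f)/f ≈ 7 × 110 × 4.87893 ≈ 3756.78 mg.

3757 mg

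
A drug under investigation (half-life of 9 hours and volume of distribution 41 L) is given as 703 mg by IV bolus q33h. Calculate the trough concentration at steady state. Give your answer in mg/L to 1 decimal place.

1.5 mg/L

k = ln2/t½ = ln2/9 ≈ 0.077016 h⁻¹; fraction remaining f = e^(−kτ) = e^(−0.077016×33) ≈ 0.0787.
Single-dose peak C₀ = D/Vd = 703/41 ≈ 17.146 mg/L.
Steady-state trough Cmin,ss = C₀·f/(1−f) ≈ 17.146 × 0.0787/0.9213 ≈ 1.465 mg/L.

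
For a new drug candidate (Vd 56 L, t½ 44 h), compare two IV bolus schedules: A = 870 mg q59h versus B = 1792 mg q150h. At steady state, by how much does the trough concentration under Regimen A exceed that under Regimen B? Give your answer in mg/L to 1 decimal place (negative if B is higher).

Regimen A: f = (1/2)^(59/44) ≈ 0.3948; Cmin,ss = (870/56)·f/(1−f) ≈ 10.135 mg/L.
Regimen B: f = (1/2)^(150/44) ≈ 0.0941; Cmin,ss = (1792/56)·f/(1−f) ≈ 3.324 mg/L.
Difference ≈ 10.135 − 3.324 ≈ 6.811 mg/L.

6.8 mg/L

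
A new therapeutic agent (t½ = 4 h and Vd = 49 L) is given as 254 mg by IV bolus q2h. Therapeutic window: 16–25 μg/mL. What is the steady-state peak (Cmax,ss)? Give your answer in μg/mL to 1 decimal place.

k = ln2/t½ = ln2/4 ≈ 0.173287 h⁻¹; fraction remaining f = e^(−kτ) = e^(−0.173287×2) ≈ 0.7071.
At steady state, accumulation factor R = 1/(1 − e^(−kτ)) ≈ 3.4141.
Each bolus raises the concentration by D/Vd = 254/49 ≈ 5.184 μg/mL.
Steady-state peak Cmax,ss = C₀·R ≈ 5.184 × 3.4141 ≈ 17.699 μg/mL.
Peak 17.7 μg/mL vs MTC 25 μg/mL: below toxic threshold.

17.7 μg/mL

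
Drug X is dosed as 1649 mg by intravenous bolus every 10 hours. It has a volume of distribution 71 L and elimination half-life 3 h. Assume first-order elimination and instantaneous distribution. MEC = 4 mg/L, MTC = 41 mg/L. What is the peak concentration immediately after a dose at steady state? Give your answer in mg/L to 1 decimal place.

Over one 10-h interval, 10/3 ≈ 3.3333 half-lives elapse, leaving f ≈ 0.0992 of each dose.
Accumulation ratio R = 1/(1 − f) ≈ 1/0.9008 ≈ 1.1101.
Each bolus raises the concentration by D/Vd = 1649/71 ≈ 23.225 mg/L.
Cmax,ss = C₀/(1 − f) ≈ 23.225/0.9008 ≈ 25.783 mg/L.
Peak 25.8 mg/L vs MTC 41 mg/L: below toxic threshold.

25.8 mg/L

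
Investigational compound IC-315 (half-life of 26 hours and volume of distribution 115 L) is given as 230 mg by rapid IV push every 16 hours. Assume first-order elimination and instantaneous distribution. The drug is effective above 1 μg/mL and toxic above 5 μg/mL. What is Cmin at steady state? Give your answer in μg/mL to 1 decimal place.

3.8 μg/mL

Over one 16-h interval, 16/26 ≈ 0.61538 half-lives elapse, leaving f ≈ 0.6528 of each dose.
Each bolus raises the concentration by D/Vd = 230/115 ≈ 2.000 μg/mL.
Steady-state trough Cmin,ss = C₀·f/(1−f) ≈ 2.000 × 0.6528/0.3472 ≈ 3.760 μg/mL.
Trough 3.8 μg/mL vs MEC 1 μg/mL: adequate.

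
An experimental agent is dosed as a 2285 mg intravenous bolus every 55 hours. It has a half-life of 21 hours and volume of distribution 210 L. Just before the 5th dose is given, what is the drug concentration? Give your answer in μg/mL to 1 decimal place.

2.1 μg/mL

f = (1/2)^(τ/t½) = (1/2)^(55/21) ≈ 0.1628.
C₀ = D/Vd = 2285/210 ≈ 10.881 μg/mL.
Before the 5th dose, 4 doses have been given. Superposition: Cmin = C₀·(f + f² + … + f^4).
≈ 10.881 × (0.1628 + 0.0265 + 0.0043 + 0.0007) ≈ 10.881 × 0.1943 ≈ 2.114 μg/mL.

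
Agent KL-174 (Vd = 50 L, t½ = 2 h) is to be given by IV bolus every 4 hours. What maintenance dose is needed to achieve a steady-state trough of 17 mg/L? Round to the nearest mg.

τ/t½ = 4/2 ≈ 2, so f = (1/2)^(4/2) ≈ 0.250000.
Cmin,ss = (D/Vd)·f/(1−f), so D = Cmin,ss·Vd·(1−f)/f.
D = 17 × 50 × (1−f)/f ≈ 17 × 50 × 3.00000 ≈ 2550.00 mg.

2550 mg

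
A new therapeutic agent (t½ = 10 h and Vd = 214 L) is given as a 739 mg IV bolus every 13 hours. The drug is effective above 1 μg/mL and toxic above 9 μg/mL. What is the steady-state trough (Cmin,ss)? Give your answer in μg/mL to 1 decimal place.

2.4 μg/mL

k = ln2/t½ = ln2/10 ≈ 0.069315 h⁻¹; fraction remaining f = e^(−kτ) = e^(−0.069315×13) ≈ 0.4061.
At steady state, accumulation factor R = 1/(1 − e^(−kτ)) ≈ 1.6838.
Each bolus raises the concentration by D/Vd = 739/214 ≈ 3.453 μg/mL.
Steady-state peak Cmax,ss = C₀·R ≈ 3.453 × 1.6838 ≈ 5.814 μg/mL.
One interval later, Cmin,ss = Cmax,ss·e^(−kτ) ≈ 5.814 × 0.4061 ≈ 2.361 μg/mL.
Trough 2.4 μg/mL vs MEC 1 μg/mL: adequate.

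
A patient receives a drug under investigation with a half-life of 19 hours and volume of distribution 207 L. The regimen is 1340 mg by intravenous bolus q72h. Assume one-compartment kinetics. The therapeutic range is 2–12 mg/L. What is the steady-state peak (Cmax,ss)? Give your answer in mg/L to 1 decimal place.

τ/t½ = 72/19 ≈ 3.7895, so fraction remaining f = (1/2)^(72/19) ≈ 0.0723.
Accumulation ratio R = 1/(1 − f) ≈ 1/0.9277 ≈ 1.0779.
Single-dose peak C₀ = D/Vd = 1340/207 ≈ 6.473 mg/L.
Steady-state peak Cmax,ss = C₀·R ≈ 6.473 × 1.0779 ≈ 6.977 mg/L.
Peak 7.0 mg/L vs MTC 12 mg/L: below toxic threshold.

7.0 mg/L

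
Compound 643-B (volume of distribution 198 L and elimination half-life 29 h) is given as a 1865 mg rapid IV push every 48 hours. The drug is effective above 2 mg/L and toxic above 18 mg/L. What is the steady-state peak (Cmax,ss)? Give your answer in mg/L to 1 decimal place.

13.8 mg/L

τ/t½ = 48/29 ≈ 1.6552, so fraction remaining f = (1/2)^(48/29) ≈ 0.3175.
Accumulation ratio R = 1/(1 − f) ≈ 1/0.6825 ≈ 1.4652.
Each bolus raises the concentration by D/Vd = 1865/198 ≈ 9.419 mg/L.
Cmax,ss = C₀/(1 − f) ≈ 9.419/0.6825 ≈ 13.801 mg/L.
Peak 13.8 mg/L vs MTC 18 mg/L: below toxic threshold.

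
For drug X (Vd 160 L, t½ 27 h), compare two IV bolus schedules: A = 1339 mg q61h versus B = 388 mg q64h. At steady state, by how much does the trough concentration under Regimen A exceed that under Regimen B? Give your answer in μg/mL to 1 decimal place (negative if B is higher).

Regimen A: f = (1/2)^(61/27) ≈ 0.2089; Cmin,ss = (1339/160)·f/(1−f) ≈ 2.210 μg/mL.
Regimen B: f = (1/2)^(64/27) ≈ 0.1934; Cmin,ss = (388/160)·f/(1−f) ≈ 0.581 μg/mL.
Difference ≈ 2.210 − 0.581 ≈ 1.629 μg/mL.

1.6 μg/mL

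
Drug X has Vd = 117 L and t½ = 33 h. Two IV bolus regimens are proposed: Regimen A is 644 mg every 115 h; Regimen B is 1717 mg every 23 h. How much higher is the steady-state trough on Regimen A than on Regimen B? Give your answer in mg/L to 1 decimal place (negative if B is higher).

Regimen A: f = (1/2)^(115/33) ≈ 0.0893; Cmin,ss = (644/117)·f/(1−f) ≈ 0.540 mg/L.
Regimen B: f = (1/2)^(23/33) ≈ 0.6169; Cmin,ss = (1717/117)·f/(1−f) ≈ 23.631 mg/L.
Difference ≈ 0.540 − 23.631 ≈ -23.091 mg/L.

-23.1 mg/L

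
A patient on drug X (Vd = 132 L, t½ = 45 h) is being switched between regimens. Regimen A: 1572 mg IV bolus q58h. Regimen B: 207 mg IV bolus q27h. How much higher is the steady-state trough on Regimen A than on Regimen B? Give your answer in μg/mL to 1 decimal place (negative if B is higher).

5.2 μg/mL

Regimen A: f = (1/2)^(58/45) ≈ 0.4093; Cmin,ss = (1572/132)·f/(1−f) ≈ 8.252 μg/mL.
Regimen B: f = (1/2)^(27/45) ≈ 0.6598; Cmin,ss = (207/132)·f/(1−f) ≈ 3.041 μg/mL.
Difference ≈ 8.252 − 3.041 ≈ 5.211 μg/mL.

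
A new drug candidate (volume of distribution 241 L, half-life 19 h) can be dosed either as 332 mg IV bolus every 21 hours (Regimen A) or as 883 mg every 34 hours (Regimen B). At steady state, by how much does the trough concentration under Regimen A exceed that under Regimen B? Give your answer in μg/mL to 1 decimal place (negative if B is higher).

-0.3 μg/mL

Regimen A: f = (1/2)^(21/19) ≈ 0.4648; Cmin,ss = (332/241)·f/(1−f) ≈ 1.196 μg/mL.
Regimen B: f = (1/2)^(34/19) ≈ 0.2893; Cmin,ss = (883/241)·f/(1−f) ≈ 1.491 μg/mL.
Difference ≈ 1.196 − 1.491 ≈ -0.295 μg/mL.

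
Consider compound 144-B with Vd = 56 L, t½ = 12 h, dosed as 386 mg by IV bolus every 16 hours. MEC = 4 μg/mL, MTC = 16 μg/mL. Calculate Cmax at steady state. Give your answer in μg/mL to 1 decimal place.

11.4 μg/mL

Over one 16-h interval, 16/12 ≈ 1.3333 half-lives elapse, leaving f ≈ 0.3969 of each dose.
At steady state, accumulation factor R = 1/(1 − e^(−kτ)) ≈ 1.6581.
Each bolus raises the concentration by D/Vd = 386/56 ≈ 6.893 μg/mL.
Cmax,ss = C₀/(1 − f) ≈ 6.893/0.6031 ≈ 11.429 μg/mL.
Peak 11.4 μg/mL vs MTC 16 μg/mL: below toxic threshold.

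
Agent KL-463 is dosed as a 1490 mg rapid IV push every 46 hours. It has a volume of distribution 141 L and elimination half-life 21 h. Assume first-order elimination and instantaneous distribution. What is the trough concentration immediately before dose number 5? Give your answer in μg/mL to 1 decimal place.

f = (1/2)^(τ/t½) = (1/2)^(46/21) ≈ 0.2191.
C₀ = D/Vd = 1490/141 ≈ 10.567 μg/mL.
Before the 5th dose, 4 doses have been given. Superposition: Cmin = C₀·(f + f² + … + f^4).
≈ 10.567 × (0.2191 + 0.0480 + 0.0105 + 0.0023) ≈ 10.567 × 0.2799 ≈ 2.958 μg/mL.

3.0 μg/mL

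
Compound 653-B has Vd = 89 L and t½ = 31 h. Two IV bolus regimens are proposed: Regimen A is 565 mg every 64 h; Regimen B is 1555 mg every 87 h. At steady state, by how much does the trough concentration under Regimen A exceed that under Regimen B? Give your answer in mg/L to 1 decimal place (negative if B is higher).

-0.9 mg/L

Regimen A: f = (1/2)^(64/31) ≈ 0.2391; Cmin,ss = (565/89)·f/(1−f) ≈ 1.995 mg/L.
Regimen B: f = (1/2)^(87/31) ≈ 0.1429; Cmin,ss = (1555/89)·f/(1−f) ≈ 2.913 mg/L.
Difference ≈ 1.995 − 2.913 ≈ -0.918 mg/L.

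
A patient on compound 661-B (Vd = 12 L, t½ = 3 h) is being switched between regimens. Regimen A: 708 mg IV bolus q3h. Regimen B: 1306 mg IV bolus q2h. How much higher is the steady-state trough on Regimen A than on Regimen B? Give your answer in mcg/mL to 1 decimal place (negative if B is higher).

Regimen A: f = (1/2)^(3/3) ≈ 0.5000; Cmin,ss = (708/12)·f/(1−f) ≈ 59.000 mcg/mL.
Regimen B: f = (1/2)^(2/3) ≈ 0.6300; Cmin,ss = (1306/12)·f/(1−f) ≈ 185.311 mcg/mL.
Difference ≈ 59.000 − 185.311 ≈ -126.311 mcg/mL.

-126.3 mcg/mL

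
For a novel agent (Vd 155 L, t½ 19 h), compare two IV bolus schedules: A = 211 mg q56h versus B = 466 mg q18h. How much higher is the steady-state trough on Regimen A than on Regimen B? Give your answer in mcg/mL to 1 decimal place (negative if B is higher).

-3.0 mcg/mL

Regimen A: f = (1/2)^(56/19) ≈ 0.1296; Cmin,ss = (211/155)·f/(1−f) ≈ 0.203 mcg/mL.
Regimen B: f = (1/2)^(18/19) ≈ 0.5186; Cmin,ss = (466/155)·f/(1−f) ≈ 3.239 mcg/mL.
Difference ≈ 0.203 − 3.239 ≈ -3.036 mcg/mL.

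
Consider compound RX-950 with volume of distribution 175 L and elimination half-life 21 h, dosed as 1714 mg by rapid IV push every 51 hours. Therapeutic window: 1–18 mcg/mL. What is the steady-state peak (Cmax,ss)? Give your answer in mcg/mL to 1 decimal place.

12.0 mcg/mL

Over one 51-h interval, 51/21 ≈ 2.4286 half-lives elapse, leaving f ≈ 0.1857 of each dose.
At steady state, accumulation factor R = 1/(1 − e^(−kτ)) ≈ 1.2280.
Each bolus raises the concentration by D/Vd = 1714/175 ≈ 9.794 mcg/mL.
Steady-state peak Cmax,ss = C₀·R ≈ 9.794 × 1.2280 ≈ 12.027 mcg/mL.
Peak 12.0 mcg/mL vs MTC 18 mcg/mL: below toxic threshold.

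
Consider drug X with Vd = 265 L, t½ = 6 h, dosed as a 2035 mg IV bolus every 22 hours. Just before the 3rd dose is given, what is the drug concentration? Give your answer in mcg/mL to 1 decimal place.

0.7 mcg/mL

f = (1/2)^(τ/t½) = (1/2)^(22/6) ≈ 0.0787.
C₀ = D/Vd = 2035/265 ≈ 7.679 mcg/mL.
Before the 3rd dose, 2 doses have been given. Superposition: Cmin = C₀·(f + f²).
≈ 7.679 × (0.0787 + 0.0062) ≈ 7.679 × 0.0849 ≈ 0.652 mcg/mL.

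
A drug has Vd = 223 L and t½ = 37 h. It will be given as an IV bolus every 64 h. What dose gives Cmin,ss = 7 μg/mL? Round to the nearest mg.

τ/t½ = 64/37 ≈ 1.7297, so f = (1/2)^(64/37) ≈ 0.301508.
Cmin,ss = (D/Vd)·f/(1−f), so D = Cmin,ss·Vd·(1−f)/f.
D = 7 × 223 × (1−f)/f ≈ 7 × 223 × 2.31666 ≈ 3616.31 mg.

3616 mg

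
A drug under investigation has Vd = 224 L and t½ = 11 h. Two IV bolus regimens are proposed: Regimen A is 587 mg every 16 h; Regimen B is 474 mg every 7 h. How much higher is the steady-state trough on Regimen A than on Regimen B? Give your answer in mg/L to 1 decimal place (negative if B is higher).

Regimen A: f = (1/2)^(16/11) ≈ 0.3649; Cmin,ss = (587/224)·f/(1−f) ≈ 1.506 mg/L.
Regimen B: f = (1/2)^(7/11) ≈ 0.6433; Cmin,ss = (474/224)·f/(1−f) ≈ 3.816 mg/L.
Difference ≈ 1.506 − 3.816 ≈ -2.310 mg/L.

-2.3 mg/L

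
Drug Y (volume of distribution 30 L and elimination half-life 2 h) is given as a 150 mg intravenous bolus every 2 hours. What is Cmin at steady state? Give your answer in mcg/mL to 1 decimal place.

5.0 mcg/mL

τ = 2 h = 1 half-life, so f = (1/2)^1 = 0.5.
Accumulation ratio R = 1/(1 − f) = 1/0.5 = 2/1.
Single-dose peak C₀ = D/Vd = 150/30 = 5 mcg/mL.
Steady-state peak Cmax,ss = C₀·R = 5 × 2/1 ≈ 10.000 mcg/mL.
Steady-state trough Cmin,ss = Cmax,ss·f ≈ 10.000 × 0.5 ≈ 5.000 mcg/mL.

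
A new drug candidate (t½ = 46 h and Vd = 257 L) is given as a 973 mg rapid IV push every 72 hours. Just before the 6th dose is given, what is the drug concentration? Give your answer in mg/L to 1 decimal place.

1.9 mg/L

f = (1/2)^(τ/t½) = (1/2)^(72/46) ≈ 0.3379.
C₀ = D/Vd = 973/257 ≈ 3.786 mg/L.
Before the 6th dose, 5 doses have been given. Superposition: Cmin = C₀·(f + f² + … + f^5).
≈ 3.786 × (0.3379 + 0.1142 + 0.0386 + 0.0130 + 0.0044) ≈ 3.786 × 0.5081 ≈ 1.924 mg/L.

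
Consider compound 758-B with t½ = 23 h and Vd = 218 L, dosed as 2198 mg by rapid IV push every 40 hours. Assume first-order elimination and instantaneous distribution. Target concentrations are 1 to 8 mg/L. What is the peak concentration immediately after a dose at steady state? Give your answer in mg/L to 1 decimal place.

Over one 40-h interval, 40/23 ≈ 1.7391 half-lives elapse, leaving f ≈ 0.2996 of each dose.
Accumulation ratio R = 1/(1 − f) ≈ 1/0.7004 ≈ 1.4278.
Single-dose peak C₀ = D/Vd = 2198/218 ≈ 10.083 mg/L.
Steady-state peak Cmax,ss = C₀·R ≈ 10.083 × 1.4278 ≈ 14.397 mg/L.
Peak 14.4 mg/L vs MTC 8 mg/L: exceeds toxic threshold.

14.4 mg/L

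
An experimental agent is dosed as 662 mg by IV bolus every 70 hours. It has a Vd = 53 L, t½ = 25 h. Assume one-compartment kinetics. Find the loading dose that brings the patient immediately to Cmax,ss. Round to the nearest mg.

773 mg

f = (1/2)^(70/25) ≈ 0.143587; accumulation ratio R = 1/(1−f) ≈ 1.16766.
Loading dose to hit Cmax,ss on first dose: D_load = D_maint·R ≈ 662 × 1.16766 ≈ 772.99 mg.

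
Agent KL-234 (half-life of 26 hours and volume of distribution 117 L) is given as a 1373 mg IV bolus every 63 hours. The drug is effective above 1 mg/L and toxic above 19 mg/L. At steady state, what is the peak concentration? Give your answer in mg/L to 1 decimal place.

14.4 mg/L

k = ln2/t½ = ln2/26 ≈ 0.026660 h⁻¹; fraction remaining f = e^(−kτ) = e^(−0.026660×63) ≈ 0.1865.
At steady state, accumulation factor R = 1/(1 − e^(−kτ)) ≈ 1.2293.
Single-dose peak C₀ = D/Vd = 1373/117 ≈ 11.735 mg/L.
Cmax,ss = C₀/(1 − f) ≈ 11.735/0.8135 ≈ 14.425 mg/L.
Peak 14.4 mg/L vs MTC 19 mg/L: below toxic threshold.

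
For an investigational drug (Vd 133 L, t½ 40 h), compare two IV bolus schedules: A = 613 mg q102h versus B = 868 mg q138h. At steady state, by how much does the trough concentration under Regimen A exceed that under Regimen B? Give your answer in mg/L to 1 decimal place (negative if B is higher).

Regimen A: f = (1/2)^(102/40) ≈ 0.1708; Cmin,ss = (613/133)·f/(1−f) ≈ 0.949 mg/L.
Regimen B: f = (1/2)^(138/40) ≈ 0.0915; Cmin,ss = (868/133)·f/(1−f) ≈ 0.657 mg/L.
Difference ≈ 0.949 − 0.657 ≈ 0.292 mg/L.

0.3 mg/L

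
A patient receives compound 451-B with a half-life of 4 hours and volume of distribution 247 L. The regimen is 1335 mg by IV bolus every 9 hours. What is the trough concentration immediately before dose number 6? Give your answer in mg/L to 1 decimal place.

f = (1/2)^(τ/t½) = (1/2)^(9/4) ≈ 0.2102.
C₀ = D/Vd = 1335/247 ≈ 5.405 mg/L.
Before the 6th dose, 5 doses have been given. Superposition: Cmin = C₀·(f + f² + … + f^5).
≈ 5.405 × (0.2102 + 0.0442 + 0.0093 + 0.0020 + 0.0004) ≈ 5.405 × 0.2661 ≈ 1.438 mg/L.

1.4 mg/L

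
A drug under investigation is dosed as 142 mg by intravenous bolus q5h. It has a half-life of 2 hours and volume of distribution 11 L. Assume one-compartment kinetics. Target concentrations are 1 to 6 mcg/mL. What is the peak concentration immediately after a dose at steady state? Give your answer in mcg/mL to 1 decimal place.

15.7 mcg/mL

τ/t½ = 5/2 ≈ 2.5, so fraction remaining f = (1/2)^(5/2) ≈ 0.1768.
Accumulation ratio R = 1/(1 − f) ≈ 1/0.8232 ≈ 1.2148.
Each bolus raises the concentration by D/Vd = 142/11 ≈ 12.909 mcg/mL.
Cmax,ss = C₀/(1 − f) ≈ 12.909/0.8232 ≈ 15.681 mcg/mL.
Peak 15.7 mcg/mL vs MTC 6 mcg/mL: exceeds toxic threshold.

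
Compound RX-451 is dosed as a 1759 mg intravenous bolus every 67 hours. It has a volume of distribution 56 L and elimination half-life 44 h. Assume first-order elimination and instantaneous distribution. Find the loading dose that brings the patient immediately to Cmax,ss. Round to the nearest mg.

2698 mg

f = (1/2)^(67/44) ≈ 0.348027; accumulation ratio R = 1/(1−f) ≈ 1.53381.
Loading dose to hit Cmax,ss on first dose: D_load = D_maint·R ≈ 1759 × 1.53381 ≈ 2697.97 mg.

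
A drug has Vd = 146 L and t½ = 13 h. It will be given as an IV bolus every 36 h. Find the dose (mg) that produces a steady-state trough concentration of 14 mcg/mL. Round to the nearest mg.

τ/t½ = 36/13 ≈ 2.7692, so f = (1/2)^(36/13) ≈ 0.146683.
Cmin,ss = (D/Vd)·f/(1−f), so D = Cmin,ss·Vd·(1−f)/f.
D = 14 × 146 × (1−f)/f ≈ 14 × 146 × 5.81742 ≈ 11890.81 mg.

11891 mg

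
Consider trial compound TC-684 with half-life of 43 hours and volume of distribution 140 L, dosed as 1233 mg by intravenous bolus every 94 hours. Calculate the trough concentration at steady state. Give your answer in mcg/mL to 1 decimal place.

Over one 94-h interval, 94/43 ≈ 2.186 half-lives elapse, leaving f ≈ 0.2198 of each dose.
At steady state, accumulation factor R = 1/(1 − e^(−kτ)) ≈ 1.2817.
Each bolus raises the concentration by D/Vd = 1233/140 ≈ 8.807 mcg/mL.
Cmax,ss = C₀/(1 − f) ≈ 8.807/0.7802 ≈ 11.288 mcg/mL.
Steady-state trough Cmin,ss = Cmax,ss·f ≈ 11.288 × 0.2198 ≈ 2.481 mcg/mL.

2.5 mcg/mL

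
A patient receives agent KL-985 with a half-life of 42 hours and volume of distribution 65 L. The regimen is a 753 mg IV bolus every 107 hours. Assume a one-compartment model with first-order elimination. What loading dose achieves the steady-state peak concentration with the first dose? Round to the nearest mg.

908 mg

f = (1/2)^(107/42) ≈ 0.171037; accumulation ratio R = 1/(1−f) ≈ 1.20633.
Loading dose to hit Cmax,ss on first dose: D_load = D_maint·R ≈ 753 × 1.20633 ≈ 908.37 mg.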